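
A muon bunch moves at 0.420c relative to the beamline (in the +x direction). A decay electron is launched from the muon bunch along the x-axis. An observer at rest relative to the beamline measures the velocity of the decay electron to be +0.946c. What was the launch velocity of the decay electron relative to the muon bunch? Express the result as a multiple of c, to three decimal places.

Invert the composition law: u' = (u − v)/(1 − uv/c²).
u' = (0.946 − 0.420) / (1 − (0.946)(0.420)) = 0.5260/0.6027 = 0.8728.

+0.873c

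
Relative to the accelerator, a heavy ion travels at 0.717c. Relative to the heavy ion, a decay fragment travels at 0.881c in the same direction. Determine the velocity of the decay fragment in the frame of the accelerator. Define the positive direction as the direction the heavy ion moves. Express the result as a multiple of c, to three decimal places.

0.979c

With v = 0.717 and u' = 0.881 (in units of c),
u = (u' + v)/(1 + u'v/c²):
u = (0.881 + 0.717) / (1 + 0.881·0.717) = 1.5980/1.6317 = 0.9794
(Galilean addition would give +1.598c, exceeding c.)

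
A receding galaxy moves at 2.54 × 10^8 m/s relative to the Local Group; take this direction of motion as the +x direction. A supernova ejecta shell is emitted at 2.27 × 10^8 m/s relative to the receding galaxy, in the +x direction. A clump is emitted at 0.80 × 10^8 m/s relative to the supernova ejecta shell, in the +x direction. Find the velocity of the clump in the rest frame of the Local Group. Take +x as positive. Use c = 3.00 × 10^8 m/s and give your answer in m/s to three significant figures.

Apply u = (u' + v)/(1 + u'v/c²) successively, working outward toward the Local Group.
(Dividing each given speed by c = 3.00 × 10^8 m/s to work in units of c.)
Start: velocity of the receding galaxy relative to the Local Group = 0.8467c.
Compose with the supernova ejecta shell (u' = 0.757 in the receding galaxy frame): u_1 = (0.757 + 0.847) / (1 + 0.757·0.847) = 1.6033/1.6406 = 0.9773.
Compose with the clump (u' = 0.267 in the supernova ejecta shell frame): u_2 = (0.267 + 0.977) / (1 + 0.267·0.977) = 1.2439/1.2606 = 0.9868.
So u = 0.9868 × 3.00 × 10^8 m/s.

2.96 × 10^8 m/s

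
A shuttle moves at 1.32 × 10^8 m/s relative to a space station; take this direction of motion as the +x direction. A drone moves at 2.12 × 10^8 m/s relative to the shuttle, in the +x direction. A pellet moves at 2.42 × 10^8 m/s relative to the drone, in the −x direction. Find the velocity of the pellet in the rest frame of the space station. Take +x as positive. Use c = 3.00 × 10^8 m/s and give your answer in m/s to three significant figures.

+6.93 × 10^7 m/s

Apply u = (u' + v)/(1 + u'v/c²) successively, working outward toward the space station.
(Dividing each given speed by c = 3.00 × 10^8 m/s to work in units of c.)
Start: velocity of the shuttle relative to the space station = 0.4400c.
Compose with the drone (u' = 0.707 in the shuttle frame): u_1 = (0.707 + 0.440) / (1 + 0.707·0.440) = 1.1467/1.3109 = 0.8747.
Compose with the pellet (u' = -0.807 in the drone frame): u_2 = (-0.807 + 0.875) / (1 + (-0.807)·0.875) = 0.0680/0.2944 = 0.2311.
So u = 0.2311 × 3.00 × 10^8 m/s.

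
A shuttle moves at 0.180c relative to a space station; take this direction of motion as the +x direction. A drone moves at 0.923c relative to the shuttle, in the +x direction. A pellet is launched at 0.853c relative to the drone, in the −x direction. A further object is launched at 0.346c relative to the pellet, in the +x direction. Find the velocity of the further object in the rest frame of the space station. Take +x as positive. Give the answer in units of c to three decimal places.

Apply u = (u' + v)/(1 + u'v/c²) successively, working outward toward the space station.
Start: velocity of the shuttle relative to the space station = 0.1800c.
Compose with the drone (u' = 0.923 in the shuttle frame): u_1 = (0.923 + 0.180) / (1 + 0.923·0.180) = 1.1030/1.1661 = 0.9459.
Compose with the pellet (u' = -0.853 in the drone frame): u_2 = (-0.853 + 0.946) / (1 + (-0.853)·0.946) = 0.0929/0.1932 = 0.4807.
Compose with the further object (u' = 0.346 in the pellet frame): u_3 = (0.346 + 0.481) / (1 + 0.346·0.481) = 0.8267/1.1663 = 0.7088.

+0.709c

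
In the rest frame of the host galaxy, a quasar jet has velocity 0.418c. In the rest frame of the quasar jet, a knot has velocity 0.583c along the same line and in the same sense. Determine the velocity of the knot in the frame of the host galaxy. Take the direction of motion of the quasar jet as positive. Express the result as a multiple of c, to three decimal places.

With v = 0.418 and u' = 0.583 (in units of c),
u = (u' + v)/(1 + u'v/c²):
u = (0.583 + 0.418) / (1 + 0.583·0.418) = 1.0010/1.2437 = 0.8049

0.805c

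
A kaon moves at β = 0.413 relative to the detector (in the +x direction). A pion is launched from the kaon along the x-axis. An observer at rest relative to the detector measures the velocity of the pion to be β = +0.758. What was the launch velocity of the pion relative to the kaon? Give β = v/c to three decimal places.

β = +0.502

Invert the composition law: u' = (u − v)/(1 − uv/c²).
u' = (0.758 − 0.413) / (1 − (0.758)(0.413)) = 0.3450/0.6869 = 0.5022.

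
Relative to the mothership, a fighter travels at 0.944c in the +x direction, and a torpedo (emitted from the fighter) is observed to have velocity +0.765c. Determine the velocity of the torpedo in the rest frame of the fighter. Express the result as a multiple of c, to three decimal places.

-0.644c

Invert the composition law: u' = (u − v)/(1 − uv/c²).
u' = (0.765 − 0.944) / (1 − (0.765)(0.944)) = -0.1790/0.2778 = -0.6443.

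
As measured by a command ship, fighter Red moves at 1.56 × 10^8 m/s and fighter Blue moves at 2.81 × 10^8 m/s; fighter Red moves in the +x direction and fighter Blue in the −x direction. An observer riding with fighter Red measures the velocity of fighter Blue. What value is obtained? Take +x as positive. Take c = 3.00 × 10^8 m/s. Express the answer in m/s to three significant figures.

-2.94 × 10^8 m/s

β_A = 0.520, β_B = -0.937 (dividing each by c = 3.00 × 10^8 m/s).
Transform to A's frame with the inverse velocity-addition law: u' = (u − v)/(1 − uv/c²), taking u = β_B and v = β_A.
u' = (-0.937 − 0.520) / (1 − (0.520)(-0.937)) = -1.4567/1.4871 = -0.9796.
u' = -0.9796 × 3.00 × 10^8 m/s.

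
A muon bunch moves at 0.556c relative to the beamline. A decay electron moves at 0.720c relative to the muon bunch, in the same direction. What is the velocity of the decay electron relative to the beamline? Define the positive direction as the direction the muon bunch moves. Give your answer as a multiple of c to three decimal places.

0.911c

With v = 0.556 and u' = 0.720 (in units of c),
u = (u' + v)/(1 + u'v/c²):
u = (0.720 + 0.556) / (1 + 0.720·0.556) = 1.2760/1.4003 = 0.9112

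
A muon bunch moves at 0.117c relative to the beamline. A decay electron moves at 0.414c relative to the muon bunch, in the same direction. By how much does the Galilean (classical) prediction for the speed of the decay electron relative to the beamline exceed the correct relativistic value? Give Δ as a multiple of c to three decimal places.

Δ = 0.025c

Galilean: u_cl = 0.414 + 0.117 = 0.5310.
Relativistic: u_rel = (0.414 + 0.117) / (1 + 0.414·0.117) = 0.5310/1.0484 = 0.5065.
Δ = 0.5310 − 0.5065 = 0.0245.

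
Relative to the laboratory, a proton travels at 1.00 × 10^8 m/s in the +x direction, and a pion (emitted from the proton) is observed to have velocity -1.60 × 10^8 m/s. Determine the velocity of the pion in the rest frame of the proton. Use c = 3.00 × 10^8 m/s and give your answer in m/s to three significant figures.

v = 0.333c, u = -0.533c.
Invert the composition law: u' = (u − v)/(1 − uv/c²).
u' = (-0.533 − 0.333) / (1 − (-0.533)(0.333)) = -0.8667/1.1778 = -0.7358.
u' = -0.7358 × 3.00 × 10^8 m/s.

-2.21 × 10^8 m/s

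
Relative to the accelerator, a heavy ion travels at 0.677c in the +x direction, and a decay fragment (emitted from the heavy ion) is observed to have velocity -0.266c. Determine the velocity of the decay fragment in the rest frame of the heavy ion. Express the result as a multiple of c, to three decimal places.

Invert the composition law: u' = (u − v)/(1 − uv/c²).
u' = (-0.266 − 0.677) / (1 − (-0.266)(0.677)) = -0.9430/1.1801 = -0.7991.

-0.799c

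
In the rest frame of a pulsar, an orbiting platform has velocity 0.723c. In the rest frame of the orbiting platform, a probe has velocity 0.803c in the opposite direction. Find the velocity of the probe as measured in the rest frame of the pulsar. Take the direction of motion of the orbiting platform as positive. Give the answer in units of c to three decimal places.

With v = 0.723 and u' = -0.803 (in units of c),
u = (u' + v)/(1 + u'v/c²):
u = (-0.803 + 0.723) / (1 + (-0.803)·0.723) = -0.0800/0.4194 = -0.1907

-0.191c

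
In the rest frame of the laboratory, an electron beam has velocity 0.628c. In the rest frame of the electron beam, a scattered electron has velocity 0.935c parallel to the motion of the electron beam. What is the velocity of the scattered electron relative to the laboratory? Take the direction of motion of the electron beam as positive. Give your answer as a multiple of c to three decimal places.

0.985c

With v = 0.628 and u' = 0.935 (in units of c),
u = (u' + v)/(1 + u'v/c²):
u = (0.935 + 0.628) / (1 + 0.935·0.628) = 1.5630/1.5872 = 0.9848
(Galilean addition would give +1.563c, exceeding c.)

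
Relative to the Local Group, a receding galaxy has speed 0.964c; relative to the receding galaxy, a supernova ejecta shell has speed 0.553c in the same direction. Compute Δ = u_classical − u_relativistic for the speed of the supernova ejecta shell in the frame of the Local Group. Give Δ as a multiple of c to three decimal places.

Δ = 0.527c

Galilean: u_cl = 0.553 + 0.964 = 1.5170.
Relativistic: u_rel = (0.553 + 0.964) / (1 + 0.553·0.964) = 1.5170/1.5331 = 0.9895.
Δ = 1.5170 − 0.9895 = 0.5275.
(The classical prediction exceeds c; the relativistic result does not.)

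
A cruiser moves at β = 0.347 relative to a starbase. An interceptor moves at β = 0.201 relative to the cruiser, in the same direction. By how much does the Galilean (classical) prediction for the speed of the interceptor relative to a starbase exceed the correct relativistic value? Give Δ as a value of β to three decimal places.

Δ = 0.036

Galilean: u_cl = 0.201 + 0.347 = 0.5480.
Relativistic: u_rel = (0.201 + 0.347) / (1 + 0.201·0.347) = 0.5480/1.0697 = 0.5123.
Δ = 0.5480 − 0.5123 = 0.0357.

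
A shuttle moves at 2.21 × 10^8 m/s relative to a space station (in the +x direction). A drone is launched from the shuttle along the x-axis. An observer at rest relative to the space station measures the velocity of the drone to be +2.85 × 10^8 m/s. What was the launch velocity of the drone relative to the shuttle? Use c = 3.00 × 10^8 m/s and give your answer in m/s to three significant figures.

v = 0.737c, u = 0.950c.
Invert the composition law: u' = (u − v)/(1 − uv/c²).
u' = (0.950 − 0.737) / (1 − (0.950)(0.737)) = 0.2133/0.3002 = 0.7107.
u' = 0.7107 × 3.00 × 10^8 m/s.

+2.13 × 10^8 m/s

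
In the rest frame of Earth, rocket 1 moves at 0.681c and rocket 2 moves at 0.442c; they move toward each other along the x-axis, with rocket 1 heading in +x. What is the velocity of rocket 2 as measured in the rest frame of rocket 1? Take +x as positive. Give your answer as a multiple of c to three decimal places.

-0.863c

β_A = 0.681, β_B = -0.442.
Transform to A's frame with the inverse velocity-addition law: u' = (u − v)/(1 − uv/c²), taking u = β_B and v = β_A.
u' = (-0.442 − 0.681) / (1 − (0.681)(-0.442)) = -1.1230/1.3010 = -0.8632.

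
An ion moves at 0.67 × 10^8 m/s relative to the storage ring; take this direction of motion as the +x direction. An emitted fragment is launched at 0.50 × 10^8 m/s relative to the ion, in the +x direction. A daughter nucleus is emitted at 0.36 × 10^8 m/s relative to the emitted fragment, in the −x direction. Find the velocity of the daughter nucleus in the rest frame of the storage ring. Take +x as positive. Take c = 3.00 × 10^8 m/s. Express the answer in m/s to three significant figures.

+8.04 × 10^7 m/s

Apply u = (u' + v)/(1 + u'v/c²) successively, working outward toward the storage ring.
(Dividing each given speed by c = 3.00 × 10^8 m/s to work in units of c.)
Start: velocity of the ion relative to the storage ring = 0.2233c.
Compose with the emitted fragment (u' = 0.167 in the ion frame): u_1 = (0.167 + 0.223) / (1 + 0.167·0.223) = 0.3900/1.0372 = 0.3760.
Compose with the daughter nucleus (u' = -0.120 in the emitted fragment frame): u_2 = (-0.120 + 0.376) / (1 + (-0.120)·0.376) = 0.2560/0.9549 = 0.2681.
So u = 0.2681 × 3.00 × 10^8 m/s.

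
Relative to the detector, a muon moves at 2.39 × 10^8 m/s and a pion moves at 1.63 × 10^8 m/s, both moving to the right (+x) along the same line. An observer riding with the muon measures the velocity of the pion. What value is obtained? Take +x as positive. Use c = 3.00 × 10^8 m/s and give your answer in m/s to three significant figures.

-1.34 × 10^8 m/s

β_A = 0.797, β_B = 0.543 (dividing each by c = 3.00 × 10^8 m/s).
Transform to A's frame with the inverse velocity-addition law: u' = (u − v)/(1 − uv/c²), taking u = β_B and v = β_A.
u' = (0.543 − 0.797) / (1 − (0.797)(0.543)) = -0.2533/0.5671 = -0.4467.
u' = -0.4467 × 3.00 × 10^8 m/s.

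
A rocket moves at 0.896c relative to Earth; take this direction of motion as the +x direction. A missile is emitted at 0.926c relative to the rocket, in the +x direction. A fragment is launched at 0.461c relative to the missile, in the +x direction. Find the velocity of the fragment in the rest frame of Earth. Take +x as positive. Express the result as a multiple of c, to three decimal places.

0.998c

Apply u = (u' + v)/(1 + u'v/c²) successively, working outward toward Earth.
Start: velocity of the rocket relative to Earth = 0.8960c.
Compose with the missile (u' = 0.926 in the rocket frame): u_1 = (0.926 + 0.896) / (1 + 0.926·0.896) = 1.8220/1.8297 = 0.9958.
Compose with the fragment (u' = 0.461 in the missile frame): u_2 = (0.461 + 0.996) / (1 + 0.461·0.996) = 1.4568/1.4591 = 0.9984.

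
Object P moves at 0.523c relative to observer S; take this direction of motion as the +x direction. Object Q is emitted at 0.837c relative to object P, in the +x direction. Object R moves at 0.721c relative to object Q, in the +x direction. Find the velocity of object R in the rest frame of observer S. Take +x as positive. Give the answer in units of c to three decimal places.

Apply u = (u' + v)/(1 + u'v/c²) successively, working outward toward observer S.
Start: velocity of object P relative to observer S = 0.5230c.
Compose with object Q (u' = 0.837 in object P frame): u_1 = (0.837 + 0.523) / (1 + 0.837·0.523) = 1.3600/1.4378 = 0.9459.
Compose with object R (u' = 0.721 in object Q frame): u_2 = (0.721 + 0.946) / (1 + 0.721·0.946) = 1.6669/1.6820 = 0.9910.

0.991c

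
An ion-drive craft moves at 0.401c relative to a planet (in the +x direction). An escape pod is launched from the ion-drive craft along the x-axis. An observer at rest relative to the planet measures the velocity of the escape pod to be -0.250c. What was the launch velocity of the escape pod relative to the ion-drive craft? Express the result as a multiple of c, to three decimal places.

Invert the composition law: u' = (u − v)/(1 − uv/c²).
u' = (-0.250 − 0.401) / (1 − (-0.250)(0.401)) = -0.6510/1.1002 = -0.5917.

-0.592c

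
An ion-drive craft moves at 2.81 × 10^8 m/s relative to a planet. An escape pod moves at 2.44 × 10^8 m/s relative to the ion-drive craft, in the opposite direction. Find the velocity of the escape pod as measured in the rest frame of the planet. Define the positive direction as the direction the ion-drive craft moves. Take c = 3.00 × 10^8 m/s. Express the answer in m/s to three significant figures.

In units of c (dividing by 3.00 × 10^8 m/s): v = 0.937, u' = -0.813.
u = (u' + v)/(1 + u'v/c²):
u = (-0.813 + 0.937) / (1 + (-0.813)·0.937) = 0.1233/0.2382 = 0.5178
Converting back: u = 0.5178 × 3.00 × 10^8 m/s.

+1.55 × 10^8 m/s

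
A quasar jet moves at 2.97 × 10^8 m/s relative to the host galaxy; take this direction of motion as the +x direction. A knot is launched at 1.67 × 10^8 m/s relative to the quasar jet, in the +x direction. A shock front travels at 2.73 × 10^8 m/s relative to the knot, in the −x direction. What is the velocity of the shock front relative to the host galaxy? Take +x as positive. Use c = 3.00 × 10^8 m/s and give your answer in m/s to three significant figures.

+2.82 × 10^8 m/s

Apply u = (u' + v)/(1 + u'v/c²) successively, working outward toward the host galaxy.
(Dividing each given speed by c = 3.00 × 10^8 m/s to work in units of c.)
Start: velocity of the quasar jet relative to the host galaxy = 0.9900c.
Compose with the knot (u' = 0.557 in the quasar jet frame): u_1 = (0.557 + 0.990) / (1 + 0.557·0.990) = 1.5467/1.5511 = 0.9971.
Compose with the shock front (u' = -0.910 in the knot frame): u_2 = (-0.910 + 0.997) / (1 + (-0.910)·0.997) = 0.0871/0.0926 = 0.9410.
So u = 0.9410 × 3.00 × 10^8 m/s.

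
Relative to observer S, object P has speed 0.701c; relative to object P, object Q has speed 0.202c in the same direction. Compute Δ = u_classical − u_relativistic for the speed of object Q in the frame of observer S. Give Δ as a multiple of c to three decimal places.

Galilean: u_cl = 0.202 + 0.701 = 0.9030.
Relativistic: u_rel = (0.202 + 0.701) / (1 + 0.202·0.701) = 0.9030/1.1416 = 0.7910.
Δ = 0.9030 − 0.7910 = 0.1120.

Δ = 0.112c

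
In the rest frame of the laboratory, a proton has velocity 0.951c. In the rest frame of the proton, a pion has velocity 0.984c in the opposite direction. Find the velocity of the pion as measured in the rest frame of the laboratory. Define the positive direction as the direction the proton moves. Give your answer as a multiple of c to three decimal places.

With v = 0.951 and u' = -0.984 (in units of c),
u = (u' + v)/(1 + u'v/c²):
u = (-0.984 + 0.951) / (1 + (-0.984)·0.951) = -0.0330/0.0642 = -0.5139
(Galilean addition would give -0.033c.)

-0.514c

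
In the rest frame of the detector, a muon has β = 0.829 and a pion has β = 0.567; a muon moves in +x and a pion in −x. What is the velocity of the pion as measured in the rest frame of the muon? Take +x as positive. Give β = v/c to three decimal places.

β_A = 0.829, β_B = -0.567.
Transform to A's frame with the inverse velocity-addition law: u' = (u − v)/(1 − uv/c²), taking u = β_B and v = β_A.
u' = (-0.567 − 0.829) / (1 − (0.829)(-0.567)) = -1.3960/1.4700 = -0.9496.

β = -0.950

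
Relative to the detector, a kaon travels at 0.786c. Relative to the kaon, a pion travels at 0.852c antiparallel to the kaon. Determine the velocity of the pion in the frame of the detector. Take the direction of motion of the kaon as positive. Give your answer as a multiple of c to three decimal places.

-0.200c

With v = 0.786 and u' = -0.852 (in units of c),
u = (u' + v)/(1 + u'v/c²):
u = (-0.852 + 0.786) / (1 + (-0.852)·0.786) = -0.0660/0.3303 = -0.1998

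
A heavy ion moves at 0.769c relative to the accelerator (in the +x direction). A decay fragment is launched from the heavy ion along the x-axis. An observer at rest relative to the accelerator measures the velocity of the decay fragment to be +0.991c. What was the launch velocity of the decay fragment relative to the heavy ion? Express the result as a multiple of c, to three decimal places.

Invert the composition law: u' = (u − v)/(1 − uv/c²).
u' = (0.991 − 0.769) / (1 − (0.991)(0.769)) = 0.2220/0.2379 = 0.9331.

+0.933c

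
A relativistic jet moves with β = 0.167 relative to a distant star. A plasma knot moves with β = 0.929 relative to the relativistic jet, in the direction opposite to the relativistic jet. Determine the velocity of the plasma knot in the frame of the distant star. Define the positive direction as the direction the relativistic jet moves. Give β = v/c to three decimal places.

β = -0.902

With v = 0.167 and u' = -0.929 (in units of c),
u = (u' + v)/(1 + u'v/c²):
u = (-0.929 + 0.167) / (1 + (-0.929)·0.167) = -0.7620/0.8449 = -0.9019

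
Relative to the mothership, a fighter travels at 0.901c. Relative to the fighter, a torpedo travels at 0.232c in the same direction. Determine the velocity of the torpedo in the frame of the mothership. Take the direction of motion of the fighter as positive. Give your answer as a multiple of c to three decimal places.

0.937c

With v = 0.901 and u' = 0.232 (in units of c),
u = (u' + v)/(1 + u'v/c²):
u = (0.232 + 0.901) / (1 + 0.232·0.901) = 1.1330/1.2090 = 0.9371
(Galilean addition would give +1.133c, exceeding c.)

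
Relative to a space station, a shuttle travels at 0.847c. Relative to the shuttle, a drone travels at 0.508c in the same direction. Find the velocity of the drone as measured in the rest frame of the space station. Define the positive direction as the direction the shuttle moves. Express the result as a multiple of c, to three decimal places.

0.947c

With v = 0.847 and u' = 0.508 (in units of c),
u = (u' + v)/(1 + u'v/c²):
u = (0.508 + 0.847) / (1 + 0.508·0.847) = 1.3550/1.4303 = 0.9474
(Galilean addition would give +1.355c, exceeding c.)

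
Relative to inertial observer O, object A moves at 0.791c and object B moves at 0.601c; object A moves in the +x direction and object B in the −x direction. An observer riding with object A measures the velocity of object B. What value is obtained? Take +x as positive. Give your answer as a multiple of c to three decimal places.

β_A = 0.791, β_B = -0.601.
Transform to A's frame with the inverse velocity-addition law: u' = (u − v)/(1 − uv/c²), taking u = β_B and v = β_A.
u' = (-0.601 − 0.791) / (1 − (0.791)(-0.601)) = -1.3920/1.4754 = -0.9435.

-0.943c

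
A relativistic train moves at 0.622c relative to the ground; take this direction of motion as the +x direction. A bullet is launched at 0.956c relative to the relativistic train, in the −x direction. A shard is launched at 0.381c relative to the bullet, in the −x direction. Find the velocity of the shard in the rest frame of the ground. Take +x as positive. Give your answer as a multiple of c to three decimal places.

-0.917c

Apply u = (u' + v)/(1 + u'v/c²) successively, working outward toward the ground.
Start: velocity of the relativistic train relative to the ground = 0.6220c.
Compose with the bullet (u' = -0.956 in the relativistic train frame): u_1 = (-0.956 + 0.622) / (1 + (-0.956)·0.622) = -0.3340/0.4054 = -0.8239.
Compose with the shard (u' = -0.381 in the bullet frame): u_2 = (-0.381 + (-0.824)) / (1 + (-0.381)·(-0.824)) = -1.2049/1.3139 = -0.9171.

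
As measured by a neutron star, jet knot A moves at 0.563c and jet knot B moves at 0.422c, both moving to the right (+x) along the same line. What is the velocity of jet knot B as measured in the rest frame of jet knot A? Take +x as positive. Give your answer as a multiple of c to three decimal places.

-0.185c

β_A = 0.563, β_B = 0.422.
Transform to A's frame with the inverse velocity-addition law: u' = (u − v)/(1 − uv/c²), taking u = β_B and v = β_A.
u' = (0.422 − 0.563) / (1 − (0.563)(0.422)) = -0.1410/0.7624 = -0.1849.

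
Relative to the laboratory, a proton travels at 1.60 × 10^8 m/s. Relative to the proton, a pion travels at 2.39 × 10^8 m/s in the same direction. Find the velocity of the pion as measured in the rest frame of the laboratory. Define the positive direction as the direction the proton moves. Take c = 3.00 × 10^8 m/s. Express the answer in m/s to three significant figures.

In units of c (dividing by 3.00 × 10^8 m/s): v = 0.533, u' = 0.797.
u = (u' + v)/(1 + u'v/c²):
u = (0.797 + 0.533) / (1 + 0.797·0.533) = 1.3300/1.4249 = 0.9334
Converting back: u = 0.9334 × 3.00 × 10^8 m/s.

2.80 × 10^8 m/s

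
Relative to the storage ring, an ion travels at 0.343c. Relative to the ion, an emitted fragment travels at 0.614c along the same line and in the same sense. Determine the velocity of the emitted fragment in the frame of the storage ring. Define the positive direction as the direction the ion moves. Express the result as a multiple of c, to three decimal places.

With v = 0.343 and u' = 0.614 (in units of c),
u = (u' + v)/(1 + u'v/c²):
u = (0.614 + 0.343) / (1 + 0.614·0.343) = 0.9570/1.2106 = 0.7905

0.791c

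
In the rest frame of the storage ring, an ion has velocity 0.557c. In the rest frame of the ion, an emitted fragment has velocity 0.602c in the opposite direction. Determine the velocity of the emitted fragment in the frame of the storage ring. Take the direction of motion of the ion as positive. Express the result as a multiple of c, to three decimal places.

-0.068c

With v = 0.557 and u' = -0.602 (in units of c),
u = (u' + v)/(1 + u'v/c²):
u = (-0.602 + 0.557) / (1 + (-0.602)·0.557) = -0.0450/0.6647 = -0.0677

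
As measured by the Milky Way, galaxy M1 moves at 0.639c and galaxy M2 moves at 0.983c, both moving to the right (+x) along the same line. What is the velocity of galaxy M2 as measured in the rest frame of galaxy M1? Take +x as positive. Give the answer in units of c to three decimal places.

β_A = 0.639, β_B = 0.983.
Transform to A's frame with the inverse velocity-addition law: u' = (u − v)/(1 − uv/c²), taking u = β_B and v = β_A.
u' = (0.983 − 0.639) / (1 − (0.639)(0.983)) = 0.3440/0.3719 = 0.9251.

+0.925c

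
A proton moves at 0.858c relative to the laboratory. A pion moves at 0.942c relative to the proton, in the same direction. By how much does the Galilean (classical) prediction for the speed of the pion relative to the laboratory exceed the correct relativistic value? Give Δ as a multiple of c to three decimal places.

Δ = 0.805c

Galilean: u_cl = 0.942 + 0.858 = 1.8000.
Relativistic: u_rel = (0.942 + 0.858) / (1 + 0.942·0.858) = 1.8000/1.8082 = 0.9954.
Δ = 1.8000 − 0.9954 = 0.8046.
(The classical prediction exceeds c; the relativistic result does not.)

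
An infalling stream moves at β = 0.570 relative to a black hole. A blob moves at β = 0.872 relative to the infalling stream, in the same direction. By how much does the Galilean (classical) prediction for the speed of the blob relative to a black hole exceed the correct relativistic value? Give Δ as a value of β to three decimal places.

Δ = 0.479

Galilean: u_cl = 0.872 + 0.570 = 1.4420.
Relativistic: u_rel = (0.872 + 0.570) / (1 + 0.872·0.570) = 1.4420/1.4970 = 0.9632.
Δ = 1.4420 − 0.9632 = 0.4788.
(The classical prediction exceeds c; the relativistic result does not.)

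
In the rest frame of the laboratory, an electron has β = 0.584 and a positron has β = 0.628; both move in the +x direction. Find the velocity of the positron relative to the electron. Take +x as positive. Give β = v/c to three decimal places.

β_A = 0.584, β_B = 0.628.
Transform to A's frame with the inverse velocity-addition law: u' = (u − v)/(1 − uv/c²), taking u = β_B and v = β_A.
u' = (0.628 − 0.584) / (1 − (0.584)(0.628)) = 0.0440/0.6332 = 0.0695.

β = +0.069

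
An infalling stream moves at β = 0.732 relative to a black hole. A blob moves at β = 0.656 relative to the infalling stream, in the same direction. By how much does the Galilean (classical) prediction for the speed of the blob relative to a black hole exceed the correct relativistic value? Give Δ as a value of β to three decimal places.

Galilean: u_cl = 0.656 + 0.732 = 1.3880.
Relativistic: u_rel = (0.656 + 0.732) / (1 + 0.656·0.732) = 1.3880/1.4802 = 0.9377.
Δ = 1.3880 − 0.9377 = 0.4503.
(The classical prediction exceeds c; the relativistic result does not.)

Δ = 0.450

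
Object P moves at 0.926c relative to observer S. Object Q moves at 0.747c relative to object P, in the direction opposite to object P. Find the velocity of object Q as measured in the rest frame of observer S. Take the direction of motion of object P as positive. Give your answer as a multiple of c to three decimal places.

+0.581c

With v = 0.926 and u' = -0.747 (in units of c),
u = (u' + v)/(1 + u'v/c²):
u = (-0.747 + 0.926) / (1 + (-0.747)·0.926) = 0.1790/0.3083 = 0.5806
(Galilean addition would give +0.179c.)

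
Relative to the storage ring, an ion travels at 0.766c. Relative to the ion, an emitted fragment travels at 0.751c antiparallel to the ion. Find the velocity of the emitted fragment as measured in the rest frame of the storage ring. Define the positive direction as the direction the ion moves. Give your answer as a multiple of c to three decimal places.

+0.035c

With v = 0.766 and u' = -0.751 (in units of c),
u = (u' + v)/(1 + u'v/c²):
u = (-0.751 + 0.766) / (1 + (-0.751)·0.766) = 0.0150/0.4247 = 0.0353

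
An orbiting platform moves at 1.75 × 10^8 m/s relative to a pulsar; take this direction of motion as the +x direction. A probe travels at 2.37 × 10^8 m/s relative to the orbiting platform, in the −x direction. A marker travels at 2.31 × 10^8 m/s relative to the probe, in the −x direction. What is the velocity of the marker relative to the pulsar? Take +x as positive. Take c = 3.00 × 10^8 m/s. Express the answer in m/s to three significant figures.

-2.67 × 10^8 m/s

Apply u = (u' + v)/(1 + u'v/c²) successively, working outward toward the pulsar.
(Dividing each given speed by c = 3.00 × 10^8 m/s to work in units of c.)
Start: velocity of the orbiting platform relative to the pulsar = 0.5833c.
Compose with the probe (u' = -0.790 in the orbiting platform frame): u_1 = (-0.790 + 0.583) / (1 + (-0.790)·0.583) = -0.2067/0.5392 = -0.3833.
Compose with the marker (u' = -0.770 in the probe frame): u_2 = (-0.770 + (-0.383)) / (1 + (-0.770)·(-0.383)) = -1.1533/1.2951 = -0.8905.
So u = -0.8905 × 3.00 × 10^8 m/s.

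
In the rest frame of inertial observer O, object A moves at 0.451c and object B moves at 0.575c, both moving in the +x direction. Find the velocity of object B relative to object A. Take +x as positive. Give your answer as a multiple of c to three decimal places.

β_A = 0.451, β_B = 0.575.
Transform to A's frame with the inverse velocity-addition law: u' = (u − v)/(1 − uv/c²), taking u = β_B and v = β_A.
u' = (0.575 − 0.451) / (1 − (0.451)(0.575)) = 0.1240/0.7407 = 0.1674.

+0.167c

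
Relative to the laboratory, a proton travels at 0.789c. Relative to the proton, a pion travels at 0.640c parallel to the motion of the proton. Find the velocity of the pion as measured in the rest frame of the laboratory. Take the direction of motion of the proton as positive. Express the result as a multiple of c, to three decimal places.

0.950c

With v = 0.789 and u' = 0.640 (in units of c),
u = (u' + v)/(1 + u'v/c²):
u = (0.640 + 0.789) / (1 + 0.640·0.789) = 1.4290/1.5050 = 0.9495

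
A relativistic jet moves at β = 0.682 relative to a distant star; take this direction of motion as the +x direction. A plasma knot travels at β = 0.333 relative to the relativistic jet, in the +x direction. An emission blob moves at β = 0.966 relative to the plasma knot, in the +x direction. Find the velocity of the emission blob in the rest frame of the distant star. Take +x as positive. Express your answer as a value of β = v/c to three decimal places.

Apply u = (u' + v)/(1 + u'v/c²) successively, working outward toward the distant star.
Start: velocity of the relativistic jet relative to the distant star = 0.6820c.
Compose with the plasma knot (u' = 0.333 in the relativistic jet frame): u_1 = (0.333 + 0.682) / (1 + 0.333·0.682) = 1.0150/1.2271 = 0.8271.
Compose with the emission blob (u' = 0.966 in the plasma knot frame): u_2 = (0.966 + 0.827) / (1 + 0.966·0.827) = 1.7931/1.7990 = 0.9967.

β = 0.997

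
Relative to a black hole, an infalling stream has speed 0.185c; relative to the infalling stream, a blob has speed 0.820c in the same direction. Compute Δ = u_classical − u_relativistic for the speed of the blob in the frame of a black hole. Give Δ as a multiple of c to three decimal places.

Galilean: u_cl = 0.820 + 0.185 = 1.0050.
Relativistic: u_rel = (0.820 + 0.185) / (1 + 0.820·0.185) = 1.0050/1.1517 = 0.8726.
Δ = 1.0050 − 0.8726 = 0.1324.
(The classical prediction exceeds c; the relativistic result does not.)

Δ = 0.132c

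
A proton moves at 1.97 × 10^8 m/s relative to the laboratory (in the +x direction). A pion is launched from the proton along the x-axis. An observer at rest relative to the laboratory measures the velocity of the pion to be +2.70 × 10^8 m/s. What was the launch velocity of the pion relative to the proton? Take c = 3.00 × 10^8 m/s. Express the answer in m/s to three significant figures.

v = 0.657c, u = 0.900c.
Invert the composition law: u' = (u − v)/(1 − uv/c²).
u' = (0.900 − 0.657) / (1 − (0.900)(0.657)) = 0.2433/0.4090 = 0.5949.
u' = 0.5949 × 3.00 × 10^8 m/s.

+1.78 × 10^8 m/s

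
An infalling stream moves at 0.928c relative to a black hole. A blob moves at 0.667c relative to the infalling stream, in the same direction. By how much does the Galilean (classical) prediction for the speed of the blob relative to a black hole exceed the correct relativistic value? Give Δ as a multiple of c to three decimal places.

Δ = 0.610c

Galilean: u_cl = 0.667 + 0.928 = 1.5950.
Relativistic: u_rel = (0.667 + 0.928) / (1 + 0.667·0.928) = 1.5950/1.6190 = 0.9852.
Δ = 1.5950 − 0.9852 = 0.6098.
(The classical prediction exceeds c; the relativistic result does not.)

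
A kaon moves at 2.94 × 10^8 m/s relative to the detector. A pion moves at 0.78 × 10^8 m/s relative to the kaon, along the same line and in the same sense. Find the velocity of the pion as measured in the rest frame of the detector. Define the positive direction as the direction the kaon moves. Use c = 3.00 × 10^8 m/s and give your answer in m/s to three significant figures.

In units of c (dividing by 3.00 × 10^8 m/s): v = 0.980, u' = 0.260.
u = (u' + v)/(1 + u'v/c²):
u = (0.260 + 0.980) / (1 + 0.260·0.980) = 1.2400/1.2548 = 0.9882
Converting back: u = 0.9882 × 3.00 × 10^8 m/s.

2.96 × 10^8 m/s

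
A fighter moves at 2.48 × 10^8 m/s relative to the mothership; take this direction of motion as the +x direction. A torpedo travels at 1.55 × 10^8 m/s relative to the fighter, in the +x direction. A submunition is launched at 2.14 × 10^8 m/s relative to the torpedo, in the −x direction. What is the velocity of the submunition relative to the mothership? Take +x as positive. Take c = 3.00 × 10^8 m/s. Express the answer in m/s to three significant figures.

Apply u = (u' + v)/(1 + u'v/c²) successively, working outward toward the mothership.
(Dividing each given speed by c = 3.00 × 10^8 m/s to work in units of c.)
Start: velocity of the fighter relative to the mothership = 0.8267c.
Compose with the torpedo (u' = 0.517 in the fighter frame): u_1 = (0.517 + 0.827) / (1 + 0.517·0.827) = 1.3433/1.4271 = 0.9413.
Compose with the submunition (u' = -0.713 in the torpedo frame): u_2 = (-0.713 + 0.941) / (1 + (-0.713)·0.941) = 0.2280/0.3285 = 0.6939.
So u = 0.6939 × 3.00 × 10^8 m/s.

+2.08 × 10^8 m/s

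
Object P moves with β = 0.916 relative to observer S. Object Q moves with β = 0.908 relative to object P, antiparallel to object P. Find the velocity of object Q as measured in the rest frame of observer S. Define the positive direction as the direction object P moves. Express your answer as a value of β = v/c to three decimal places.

β = +0.048

With v = 0.916 and u' = -0.908 (in units of c),
u = (u' + v)/(1 + u'v/c²):
u = (-0.908 + 0.916) / (1 + (-0.908)·0.916) = 0.0080/0.1683 = 0.0475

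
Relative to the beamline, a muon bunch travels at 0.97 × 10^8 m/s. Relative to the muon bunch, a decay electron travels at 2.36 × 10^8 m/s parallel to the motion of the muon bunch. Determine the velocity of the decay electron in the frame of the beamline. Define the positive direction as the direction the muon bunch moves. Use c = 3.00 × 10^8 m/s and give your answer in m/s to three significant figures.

2.65 × 10^8 m/s

In units of c (dividing by 3.00 × 10^8 m/s): v = 0.323, u' = 0.787.
u = (u' + v)/(1 + u'v/c²):
u = (0.787 + 0.323) / (1 + 0.787·0.323) = 1.1100/1.2544 = 0.8849
(Galilean addition would give +1.110c, exceeding c.)
Converting back: u = 0.8849 × 3.00 × 10^8 m/s.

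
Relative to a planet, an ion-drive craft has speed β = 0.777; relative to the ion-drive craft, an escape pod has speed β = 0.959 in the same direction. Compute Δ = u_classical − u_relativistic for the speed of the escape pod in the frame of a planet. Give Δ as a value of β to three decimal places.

Galilean: u_cl = 0.959 + 0.777 = 1.7360.
Relativistic: u_rel = (0.959 + 0.777) / (1 + 0.959·0.777) = 1.7360/1.7451 = 0.9948.
Δ = 1.7360 − 0.9948 = 0.7412.
(The classical prediction exceeds c; the relativistic result does not.)

Δ = 0.741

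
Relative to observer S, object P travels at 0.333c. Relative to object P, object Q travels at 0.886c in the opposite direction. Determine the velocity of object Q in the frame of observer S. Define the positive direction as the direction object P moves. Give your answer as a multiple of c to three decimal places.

-0.784c

With v = 0.333 and u' = -0.886 (in units of c),
u = (u' + v)/(1 + u'v/c²):
u = (-0.886 + 0.333) / (1 + (-0.886)·0.333) = -0.5530/0.7050 = -0.7844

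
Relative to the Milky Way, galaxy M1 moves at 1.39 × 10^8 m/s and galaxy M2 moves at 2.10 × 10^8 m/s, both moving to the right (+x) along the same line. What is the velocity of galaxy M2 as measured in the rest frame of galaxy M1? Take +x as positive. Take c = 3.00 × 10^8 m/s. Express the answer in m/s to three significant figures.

β_A = 0.463, β_B = 0.700 (dividing each by c = 3.00 × 10^8 m/s).
Transform to A's frame with the inverse velocity-addition law: u' = (u − v)/(1 − uv/c²), taking u = β_B and v = β_A.
u' = (0.700 − 0.463) / (1 − (0.463)(0.700)) = 0.2367/0.6757 = 0.3503.
u' = 0.3503 × 3.00 × 10^8 m/s.

+1.05 × 10^8 m/s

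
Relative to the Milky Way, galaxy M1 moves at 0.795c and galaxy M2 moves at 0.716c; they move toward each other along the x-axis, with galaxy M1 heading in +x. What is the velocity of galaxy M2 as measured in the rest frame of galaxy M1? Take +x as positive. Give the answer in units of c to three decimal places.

-0.963c

β_A = 0.795, β_B = -0.716.
Transform to A's frame with the inverse velocity-addition law: u' = (u − v)/(1 − uv/c²), taking u = β_B and v = β_A.
u' = (-0.716 − 0.795) / (1 − (0.795)(-0.716)) = -1.5110/1.5692 = -0.9629.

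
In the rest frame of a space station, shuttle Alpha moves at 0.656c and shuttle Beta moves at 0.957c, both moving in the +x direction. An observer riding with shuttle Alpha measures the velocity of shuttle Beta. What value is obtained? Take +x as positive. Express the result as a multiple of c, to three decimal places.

+0.809c

β_A = 0.656, β_B = 0.957.
Transform to A's frame with the inverse velocity-addition law: u' = (u − v)/(1 − uv/c²), taking u = β_B and v = β_A.
u' = (0.957 − 0.656) / (1 − (0.656)(0.957)) = 0.3010/0.3722 = 0.8087.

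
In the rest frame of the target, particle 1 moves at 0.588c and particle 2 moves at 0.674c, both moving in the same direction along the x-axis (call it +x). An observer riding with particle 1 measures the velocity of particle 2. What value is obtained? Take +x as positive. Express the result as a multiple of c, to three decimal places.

β_A = 0.588, β_B = 0.674.
Transform to A's frame with the inverse velocity-addition law: u' = (u − v)/(1 − uv/c²), taking u = β_B and v = β_A.
u' = (0.674 − 0.588) / (1 − (0.588)(0.674)) = 0.0860/0.6037 = 0.1425.

+0.142c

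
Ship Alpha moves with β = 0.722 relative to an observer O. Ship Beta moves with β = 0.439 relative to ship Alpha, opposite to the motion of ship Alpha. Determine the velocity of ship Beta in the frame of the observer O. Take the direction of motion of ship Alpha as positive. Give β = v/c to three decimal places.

β = +0.414

With v = 0.722 and u' = -0.439 (in units of c),
u = (u' + v)/(1 + u'v/c²):
u = (-0.439 + 0.722) / (1 + (-0.439)·0.722) = 0.2830/0.6830 = 0.4143
(Galilean addition would give +0.283c.)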